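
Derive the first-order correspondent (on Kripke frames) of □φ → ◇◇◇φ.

∀x ∃w (xRw ∧ xR³w)

This is a Sahlqvist (Geach-type) schema ◇^0□^1φ → □^0◇^3φ.
Minimal-valuation argument: fix x; take any y with xR^0y and any z with xR^0z. Set V(φ) to the set of worlds R-reachable from y in exactly 1 step. Then □^1φ holds at y, so the antecedent holds at x; validity forces ◇^3φ at z, giving a w with zR^3w and yR^1w.
First-order correspondent: ∀x ∃w (xRw ∧ xR³w).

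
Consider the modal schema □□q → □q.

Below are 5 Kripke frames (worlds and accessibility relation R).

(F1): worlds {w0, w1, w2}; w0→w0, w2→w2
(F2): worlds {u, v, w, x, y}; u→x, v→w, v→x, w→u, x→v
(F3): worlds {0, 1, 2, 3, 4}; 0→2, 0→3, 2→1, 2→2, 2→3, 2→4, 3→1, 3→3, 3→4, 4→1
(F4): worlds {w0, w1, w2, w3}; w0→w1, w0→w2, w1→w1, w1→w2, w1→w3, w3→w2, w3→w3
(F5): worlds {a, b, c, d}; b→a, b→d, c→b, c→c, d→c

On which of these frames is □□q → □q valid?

(F1), (F4)

Frame correspondent (Sahlqvist): ∀x ∀y (Rxy → ∃z (Rxz ∧ Rzy)) — i.e. density.
(F1): holds.
(F2): fails — Rwu but no z with Rwz and Rzu.
(F3): fails — R41 but no z with R4z and Rz1.
(F4): holds.
(F5): fails — Rba but no z with Rbz and Rza.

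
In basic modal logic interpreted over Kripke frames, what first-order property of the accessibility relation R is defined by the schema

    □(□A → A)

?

Shift-reflexivity

This schema is the T□ axiom.
Its frame correspondent is shift-reflexivity — ∀x ∀y (Rxy → Ryy).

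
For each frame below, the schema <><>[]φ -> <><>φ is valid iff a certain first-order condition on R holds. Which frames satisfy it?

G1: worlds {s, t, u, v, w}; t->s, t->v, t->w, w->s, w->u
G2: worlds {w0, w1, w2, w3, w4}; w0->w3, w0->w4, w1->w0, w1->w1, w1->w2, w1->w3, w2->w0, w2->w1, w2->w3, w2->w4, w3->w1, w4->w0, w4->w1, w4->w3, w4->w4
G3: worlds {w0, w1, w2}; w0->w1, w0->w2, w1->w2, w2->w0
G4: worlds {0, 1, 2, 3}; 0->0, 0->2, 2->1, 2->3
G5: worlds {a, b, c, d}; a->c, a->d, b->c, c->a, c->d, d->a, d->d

G2, G5

The schema corresponds to a generalized confluence (Geach) condition: forall x forall y (x R^2 y -> exists w (yRw & x R^2 w)).
G1: fails — tR²s but no w* with sRw* and tR²w*.
G2: satisfies the condition.
G3: fails — w1R²w0 but no w with w0Rw and w1R²w.
G4: fails — 0R²1 but no w with 1Rw and 0R²w.
G5: satisfies the condition.
Valid on: G2, G5.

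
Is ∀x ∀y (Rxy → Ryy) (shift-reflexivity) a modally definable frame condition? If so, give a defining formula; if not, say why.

Yes: it is shift-reflexivity, defined by the T□ schema □(□r → r).
Suppose □(□r→r) is valid. Take Rxy and set V(r)={w : Ryw}. Then at y, □r holds; since □(□r→r) at x, □r→r at y, so r at y, i.e. Ryy.

Yes, by □(□r → r)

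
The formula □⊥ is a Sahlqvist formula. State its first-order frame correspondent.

This is the Ver axiom.
Its frame correspondent is emptiness of R — ∀x ∀y ¬Rxy.

emptiness of R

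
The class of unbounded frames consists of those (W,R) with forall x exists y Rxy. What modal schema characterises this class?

The condition is seriality. The D schema □p → ◇p defines it.
Suppose □p→◇p is valid. At any x set V(p)=W. Then □p at x, so ◇p at x, so x has a successor.

□p → ◇p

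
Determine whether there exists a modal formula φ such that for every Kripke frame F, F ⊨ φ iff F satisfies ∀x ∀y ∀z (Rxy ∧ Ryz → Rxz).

Yes, by □p → □□p

The condition is transitivity. A defining modal formula is □p → □□p.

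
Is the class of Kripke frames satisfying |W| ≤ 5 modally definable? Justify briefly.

Modal frame validity is preserved under disjoint unions.
Any modal formula valid on each of 6 disjoint one-world frames is valid on their disjoint union (validity is preserved under disjoint unions). Each one-world frame has |W|=1≤5, but the union has |W|=6.
Hence having at most 5 worlds is not modally definable.

Not modally definable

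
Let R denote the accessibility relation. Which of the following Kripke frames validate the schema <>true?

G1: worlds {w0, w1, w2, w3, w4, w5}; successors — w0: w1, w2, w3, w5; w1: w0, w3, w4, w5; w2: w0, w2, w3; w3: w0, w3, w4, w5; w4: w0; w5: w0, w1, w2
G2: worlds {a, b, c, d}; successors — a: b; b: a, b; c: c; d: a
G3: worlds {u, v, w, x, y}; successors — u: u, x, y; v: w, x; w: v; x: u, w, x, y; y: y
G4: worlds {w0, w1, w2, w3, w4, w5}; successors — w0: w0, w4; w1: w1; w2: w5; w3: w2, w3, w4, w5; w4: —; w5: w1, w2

G1, G2, G3

This is the axiom for seriality; its first-order frame correspondent is forall x exists y Rxy.
G1: holds.
G2: holds.
G3: holds.
G4: fails — world w4 has no successor.
Valid on: G1, G2, G3.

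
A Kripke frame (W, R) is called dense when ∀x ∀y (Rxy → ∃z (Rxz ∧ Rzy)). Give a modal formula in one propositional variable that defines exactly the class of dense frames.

A defining formula is □□ψ → □ψ (the C4 axiom).
Suppose □□ψ→□ψ is valid. Take Rxy and set V(ψ)={w : xR²w}. Then □□ψ at x, so □ψ at x, so ψ at y, i.e. ∃z(Rxz∧Rzy).

□□ψ → □ψ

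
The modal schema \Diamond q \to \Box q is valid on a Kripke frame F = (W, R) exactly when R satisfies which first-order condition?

Suppose ◇q→□q is valid. Take Rxy, Rxz and set V(q)={y}. Then ◇q at x, so □q at x, so q at z, i.e. z=y.
Conversely, on a frame with partial functionality the schema holds at every world under every valuation.
Frame condition: \forall x \forall y \forall z (Rxy \wedge Rxz \to y = z).

partial functionality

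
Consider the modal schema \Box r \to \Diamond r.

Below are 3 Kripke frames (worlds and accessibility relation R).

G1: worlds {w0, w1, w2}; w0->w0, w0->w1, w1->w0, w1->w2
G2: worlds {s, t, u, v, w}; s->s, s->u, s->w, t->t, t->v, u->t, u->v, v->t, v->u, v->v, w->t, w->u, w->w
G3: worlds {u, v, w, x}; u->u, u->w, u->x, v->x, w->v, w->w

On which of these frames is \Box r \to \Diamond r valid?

G2

This is the axiom for seriality; its first-order frame correspondent is \forall x \exists y Rxy.
G1: fails — world w2 has no successor.
G2: satisfies the condition.
G3: fails — world x has no successor.
Valid on: G2.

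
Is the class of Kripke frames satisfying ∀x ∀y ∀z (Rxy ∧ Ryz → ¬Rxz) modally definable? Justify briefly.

If a class were modally definable it would be closed under surjective bounded morphisms (Goldblatt–Thomason).
The 5-cycle (worlds w0,w1,w2,w3,w4 with w0→w1→w2→w3→w4→w0) is intransitive. Mapping every world to a single reflexive point • is a surjective bounded morphism; the reflexive point is not intransitive (R••∧R•• but R••).
Hence intransitivity is not modally definable.

Not definable by any modal formula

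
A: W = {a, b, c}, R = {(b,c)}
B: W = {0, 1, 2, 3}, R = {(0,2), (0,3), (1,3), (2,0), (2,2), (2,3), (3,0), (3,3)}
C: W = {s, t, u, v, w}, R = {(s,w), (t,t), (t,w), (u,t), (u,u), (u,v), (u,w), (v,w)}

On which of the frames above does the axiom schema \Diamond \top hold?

B

This is the axiom for seriality; its first-order frame correspondent is \forall x \exists y Rxy.
A: fails — world a has no successor.
B: holds.
C: fails — world w has no successor.
Valid on: B.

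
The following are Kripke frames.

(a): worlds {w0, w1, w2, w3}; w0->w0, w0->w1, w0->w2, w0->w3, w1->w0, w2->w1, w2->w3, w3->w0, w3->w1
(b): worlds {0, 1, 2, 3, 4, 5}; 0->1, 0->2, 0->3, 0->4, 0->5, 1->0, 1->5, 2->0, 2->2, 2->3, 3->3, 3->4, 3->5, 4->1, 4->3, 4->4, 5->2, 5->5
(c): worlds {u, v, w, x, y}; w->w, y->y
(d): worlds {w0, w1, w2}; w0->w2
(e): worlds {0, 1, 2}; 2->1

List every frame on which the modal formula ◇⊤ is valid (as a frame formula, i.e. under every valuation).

The schema corresponds to seriality: ∀x ∃y Rxy.
(a): ✓.
(b): ✓.
(c): fails — world u has no successor.
(d): fails — world w1 has no successor.
(e): fails — world 0 has no successor.

(a), (b)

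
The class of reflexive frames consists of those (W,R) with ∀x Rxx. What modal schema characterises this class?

□r → r

A defining formula is □r → r (the T axiom).
Suppose □r→r is valid. At any x set V(r)={w : Rxw}. Then □r holds at x, so r holds at x, i.e. Rxx.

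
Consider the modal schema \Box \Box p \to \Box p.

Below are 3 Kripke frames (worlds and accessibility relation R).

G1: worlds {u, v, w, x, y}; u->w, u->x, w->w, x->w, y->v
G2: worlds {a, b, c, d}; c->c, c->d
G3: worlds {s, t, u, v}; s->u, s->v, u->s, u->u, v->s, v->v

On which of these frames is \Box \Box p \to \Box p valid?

G2, G3

The schema corresponds to density: \forall x \forall y (Rxy \to \exists z (Rxz \wedge Rzy)).
G1: fails — Rux but no z with Ruz and Rzx.
G2: condition met.
G3: condition met.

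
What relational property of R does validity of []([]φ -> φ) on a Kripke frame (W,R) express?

This is the T□ axiom.
It corresponds to shift-reflexivity: forall x forall y (Rxy -> Ryy).

Shift-reflexivity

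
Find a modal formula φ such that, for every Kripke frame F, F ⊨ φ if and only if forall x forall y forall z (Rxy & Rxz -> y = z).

◇s → □s

A defining formula is ◇s → □s (the CD axiom).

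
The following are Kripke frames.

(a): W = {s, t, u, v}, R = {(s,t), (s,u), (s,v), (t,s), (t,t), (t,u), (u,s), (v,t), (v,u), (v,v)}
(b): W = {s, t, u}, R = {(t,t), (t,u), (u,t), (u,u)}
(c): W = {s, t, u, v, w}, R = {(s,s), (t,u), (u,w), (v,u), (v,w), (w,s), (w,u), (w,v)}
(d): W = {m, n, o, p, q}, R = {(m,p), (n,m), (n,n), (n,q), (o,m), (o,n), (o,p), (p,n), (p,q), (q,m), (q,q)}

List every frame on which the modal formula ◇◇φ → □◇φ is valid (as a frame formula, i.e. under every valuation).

(b)

This is the axiom for a generalized confluence (Geach) condition; its first-order frame correspondent is ∀x ∀y ∀z ((xR²y ∧ xRz) → ∃w (y = w ∧ zRw)).
(a): fails — sR²s, sRv but no w with s=w and vRw.
(b): ✓.
(c): fails — vR²s, vRu but no w* with s=w* and uRw*.
(d): fails — nR²m, nRm but no w with m=w and mRw.
Valid on: (b).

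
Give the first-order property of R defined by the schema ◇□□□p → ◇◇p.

∀x ∀y (xRy → ∃w (yR³w ∧ xR²w))

This is a Sahlqvist (Geach-type) schema ◇^1□^3p → □^0◇^2p.
First-order correspondent: ∀x ∀y (xRy → ∃w (yR³w ∧ xR²w)).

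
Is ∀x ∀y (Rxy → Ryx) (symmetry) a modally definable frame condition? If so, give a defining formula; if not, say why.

The condition is symmetry. A defining modal formula is r → □◇r.
Suppose r→□◇r is valid. Take Rxy and set V(r)={x}. Then r at x, so □◇r at x, so ◇r at y, so some z with Ryz has r; z=x, i.e. Ryx.

Definable; r → □◇r defines it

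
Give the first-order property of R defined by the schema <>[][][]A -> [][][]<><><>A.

forall x forall y forall z ((xRy & x R^3 z) -> exists w (y R^3 w & z R^3 w))

This is a Sahlqvist (Geach-type) schema ◇^1□^3A → □^3◇^3A.
Minimal-valuation argument: fix x; take any y with xR^1y and any z with xR^3z. Set V(A) to the set of worlds R-reachable from y in exactly 3 steps. Then □^3A holds at y, so the antecedent holds at x; validity forces ◇^3A at z, giving a w with zR^3w and yR^3w.
First-order correspondent: forall x forall y forall z ((xRy & x R^3 z) -> exists w (y R^3 w & z R^3 w)).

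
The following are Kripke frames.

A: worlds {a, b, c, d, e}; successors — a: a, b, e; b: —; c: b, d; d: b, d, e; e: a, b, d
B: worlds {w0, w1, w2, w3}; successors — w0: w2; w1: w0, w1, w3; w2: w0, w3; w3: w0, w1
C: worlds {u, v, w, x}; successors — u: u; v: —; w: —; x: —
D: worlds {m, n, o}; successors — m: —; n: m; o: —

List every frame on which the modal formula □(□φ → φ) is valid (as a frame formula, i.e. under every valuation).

C

Frame correspondent (Sahlqvist): ∀x ∀y (Rxy → Ryy) — i.e. shift-reflexivity.
A: fails — Reb but not Rbb.
B: fails — Rw1w0 but not Rw0w0.
C: ✓.
D: fails — Rnm but not Rmm.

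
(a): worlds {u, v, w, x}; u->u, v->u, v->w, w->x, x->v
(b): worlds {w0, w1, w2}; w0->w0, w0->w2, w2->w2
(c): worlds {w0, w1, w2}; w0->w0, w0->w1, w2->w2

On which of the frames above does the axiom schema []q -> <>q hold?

This is the axiom for seriality; its first-order frame correspondent is forall x exists y Rxy.
(a): condition met.
(b): fails — world w1 has no successor.
(c): fails — world w1 has no successor.
Valid on: (a).

(a)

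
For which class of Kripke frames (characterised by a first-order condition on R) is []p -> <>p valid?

Suppose □p→◇p is valid. At any x set V(p)=W. Then □p at x, so ◇p at x, so x has a successor.

seriality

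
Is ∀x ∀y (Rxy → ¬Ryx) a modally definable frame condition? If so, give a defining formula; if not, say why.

Not modally definable

Modal frame validity is preserved under surjective bounded morphisms.
The 5-cycle (worlds 0,1,2,3,4 with 0→1→2→3→4→0) is asymmetric. Mapping every world to a single reflexive point • is a surjective bounded morphism, and the reflexive point is not asymmetric (R•• but asymmetry requires ¬R••).
So the class is not modally definable.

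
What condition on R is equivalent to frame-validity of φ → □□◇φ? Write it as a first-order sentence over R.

This is a Sahlqvist (Geach-type) schema ◇^0□^0φ → □^2◇^1φ.
Minimal-valuation argument: fix x; take any y with xR^0y and any z with xR^2z. Set V(φ) to the set of worlds R-reachable from y in exactly 0 steps. Then □^0φ holds at y, so the antecedent holds at x; validity forces ◇^1φ at z, giving a w with zR^1w and yR^0w.
First-order correspondent: ∀x ∀z (xR²z → ∃w (x = w ∧ zRw)).

∀x ∀z (xR²z → ∃w (x = w ∧ zRw))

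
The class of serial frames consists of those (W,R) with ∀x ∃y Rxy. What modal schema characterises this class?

□ψ → ◇ψ

This is seriality; the standard corresponding axiom is D: □ψ → ◇ψ.
Suppose □ψ→◇ψ is valid. At any x set V(ψ)=W. Then □ψ at x, so ◇ψ at x, so x has a successor.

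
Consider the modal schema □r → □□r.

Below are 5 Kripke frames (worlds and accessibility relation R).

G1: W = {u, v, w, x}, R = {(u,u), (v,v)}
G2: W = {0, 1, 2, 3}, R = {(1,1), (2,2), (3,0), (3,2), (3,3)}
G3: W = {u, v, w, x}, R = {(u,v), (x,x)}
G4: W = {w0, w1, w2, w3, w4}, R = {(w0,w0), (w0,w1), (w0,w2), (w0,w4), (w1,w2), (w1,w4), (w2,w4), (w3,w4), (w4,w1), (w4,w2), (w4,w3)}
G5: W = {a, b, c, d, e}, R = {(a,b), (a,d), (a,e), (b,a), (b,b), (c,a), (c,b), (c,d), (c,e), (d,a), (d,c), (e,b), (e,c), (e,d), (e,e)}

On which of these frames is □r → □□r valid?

G1, G2, G3

This is the axiom for transitivity; its first-order frame correspondent is ∀x ∀y ∀z (Rxy ∧ Ryz → Rxz).
G1: holds.
G2: holds.
G3: holds.
G4: fails — Rw0w4 and Rw4w3 but not Rw0w3.
G5: fails — Reb and Rba but not Rea.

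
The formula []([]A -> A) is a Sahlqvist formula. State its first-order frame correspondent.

Suppose □(□A→A) is valid. Take Rxy and set V(A)={w : Ryw}. Then at y, □A holds; since □(□A→A) at x, □A→A at y, so A at y, i.e. Ryy.
The converse is a direct semantic check.
Frame condition: forall x forall y (Rxy -> Ryy).

Shift-reflexivity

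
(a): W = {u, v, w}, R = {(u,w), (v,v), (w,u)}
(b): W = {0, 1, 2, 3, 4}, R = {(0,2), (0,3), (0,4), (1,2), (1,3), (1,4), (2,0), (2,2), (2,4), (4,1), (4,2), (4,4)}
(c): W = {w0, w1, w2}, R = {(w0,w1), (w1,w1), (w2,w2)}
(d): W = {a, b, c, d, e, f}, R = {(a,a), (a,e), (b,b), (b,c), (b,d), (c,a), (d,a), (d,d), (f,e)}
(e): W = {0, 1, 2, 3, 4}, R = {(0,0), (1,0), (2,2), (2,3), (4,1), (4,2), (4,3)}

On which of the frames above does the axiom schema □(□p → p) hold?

Frame correspondent (Sahlqvist): ∀x ∀y (Rxy → Ryy) — i.e. shift-reflexivity.
(a): fails — Rwu but not Ruu.
(b): fails — R20 but not R00.
(c): holds.
(d): fails — Rbc but not Rcc.
(e): fails — R43 but not R33.
Valid on: (c).

(c)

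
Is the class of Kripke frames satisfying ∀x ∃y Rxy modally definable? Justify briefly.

This is a Sahlqvist condition; the D axiom □p → ◇p defines it.
Suppose □p→◇p is valid. At any x set V(p)=W. Then □p at x, so ◇p at x, so x has a successor.

Definable; □p → ◇p defines it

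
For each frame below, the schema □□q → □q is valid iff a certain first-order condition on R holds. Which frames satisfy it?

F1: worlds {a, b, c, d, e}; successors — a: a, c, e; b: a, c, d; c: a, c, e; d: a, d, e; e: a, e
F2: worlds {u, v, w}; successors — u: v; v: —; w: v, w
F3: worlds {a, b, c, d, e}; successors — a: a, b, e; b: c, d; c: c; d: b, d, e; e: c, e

F1, F3

The schema corresponds to density: ∀x ∀y (Rxy → ∃z (Rxz ∧ Rzy)).
F1: ✓.
F2: fails — Ruv but no z with Ruz and Rzv.
F3: ✓.
Valid on: F1, F3.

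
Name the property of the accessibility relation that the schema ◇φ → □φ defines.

partial functionality: ∀x ∀y ∀z (Rxy ∧ Rxz → y = z)

Suppose ◇φ→□φ is valid. Take Rxy, Rxz and set V(φ)={y}. Then ◇φ at x, so □φ at x, so φ at z, i.e. z=y.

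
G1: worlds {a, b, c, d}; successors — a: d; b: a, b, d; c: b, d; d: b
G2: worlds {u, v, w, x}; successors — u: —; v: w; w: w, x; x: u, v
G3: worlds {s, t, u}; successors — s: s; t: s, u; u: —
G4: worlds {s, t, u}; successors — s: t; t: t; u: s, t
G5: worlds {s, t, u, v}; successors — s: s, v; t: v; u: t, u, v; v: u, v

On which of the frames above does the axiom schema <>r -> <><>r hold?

G5

Frame correspondent (Sahlqvist): forall x forall y (xRy -> exists w (y = w & x R^2 w)) — i.e. a generalized confluence (Geach) condition.
G1: fails — aRd but no w with d=w and aR²w.
G2: fails — xRu but no t with u=t and xR²t.
G3: fails — tRu but no w with u=w and tR²w.
G4: fails — uRs but no w with s=w and uR²w.
G5: condition met.
Valid on: G5.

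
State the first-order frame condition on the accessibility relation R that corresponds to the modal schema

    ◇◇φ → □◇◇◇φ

This is a Sahlqvist (Geach-type) schema ◇^2□^0φ → □^1◇^3φ.
First-order correspondent: ∀x ∀y ∀z ((xR²y ∧ xRz) → ∃w (y = w ∧ zR³w)).

∀x ∀y ∀z ((xR²y ∧ xRz) → ∃w (y = w ∧ zR³w))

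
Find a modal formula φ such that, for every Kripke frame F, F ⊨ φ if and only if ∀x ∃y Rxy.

□p → ◇p

This is seriality; the standard corresponding axiom is D: □p → ◇p.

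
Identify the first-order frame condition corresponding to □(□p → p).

shift-reflexivity: ∀x ∀y (Rxy → Ryy)

Suppose □(□p→p) is valid. Take Rxy and set V(p)={w : Ryw}. Then at y, □p holds; since □(□p→p) at x, □p→p at y, so p at y, i.e. Ryy.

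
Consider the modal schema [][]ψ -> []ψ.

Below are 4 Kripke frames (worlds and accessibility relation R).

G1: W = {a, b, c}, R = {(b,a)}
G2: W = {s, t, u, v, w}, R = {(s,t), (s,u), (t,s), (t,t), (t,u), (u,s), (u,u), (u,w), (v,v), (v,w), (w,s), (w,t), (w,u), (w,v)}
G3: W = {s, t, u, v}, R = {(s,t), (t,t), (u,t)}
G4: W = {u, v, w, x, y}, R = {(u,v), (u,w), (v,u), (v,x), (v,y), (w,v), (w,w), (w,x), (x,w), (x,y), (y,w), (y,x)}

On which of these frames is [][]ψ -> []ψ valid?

The schema corresponds to density: forall x forall y (Rxy -> exists z (Rxz & Rzy)).
G1: fails — Rba but no z with Rbz and Rza.
G2: satisfies the condition.
G3: satisfies the condition.
G4: fails — Rvu but no z with Rvz and Rzu.
Valid on: G2, G3.

G2, G3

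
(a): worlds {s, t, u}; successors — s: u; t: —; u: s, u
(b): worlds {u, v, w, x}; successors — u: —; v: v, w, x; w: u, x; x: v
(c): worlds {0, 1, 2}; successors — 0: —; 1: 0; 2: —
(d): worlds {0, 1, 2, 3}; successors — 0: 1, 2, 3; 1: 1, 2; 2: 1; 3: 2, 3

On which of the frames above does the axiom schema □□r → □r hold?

(a), (d)

This is the axiom for density; its first-order frame correspondent is ∀x ∀y (Rxy → ∃z (Rxz ∧ Rzy)).
(a): holds.
(b): fails — Rwu but no z with Rwz and Rzu.
(c): fails — R10 but no z with R1z and Rz0.
(d): holds.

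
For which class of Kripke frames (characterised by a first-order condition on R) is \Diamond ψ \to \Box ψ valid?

Suppose ◇ψ→□ψ is valid. Take Rxy, Rxz and set V(ψ)={y}. Then ◇ψ at x, so □ψ at x, so ψ at z, i.e. z=y.
Conversely, on a frame with partial functionality the schema holds at every world under every valuation.
Frame condition: \forall x \forall y \forall z (Rxy \wedge Rxz \to y = z).

Partial functionality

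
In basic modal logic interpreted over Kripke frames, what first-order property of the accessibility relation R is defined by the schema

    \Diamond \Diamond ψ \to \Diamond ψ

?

transitivity

Equivalently (dual form): □ψ → □□ψ.
Suppose □ψ→□□ψ is valid. Take Rxy, Ryz and set V(ψ)={w : Rxw}. Then □ψ at x, so □□ψ at x, so □ψ at y, so ψ at z, i.e. Rxz.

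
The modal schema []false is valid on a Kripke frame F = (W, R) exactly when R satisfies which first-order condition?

□⊥ is valid iff no world has any successor (otherwise □⊥ fails at any world with one).

emptiness of R: forall x forall y ~Rxy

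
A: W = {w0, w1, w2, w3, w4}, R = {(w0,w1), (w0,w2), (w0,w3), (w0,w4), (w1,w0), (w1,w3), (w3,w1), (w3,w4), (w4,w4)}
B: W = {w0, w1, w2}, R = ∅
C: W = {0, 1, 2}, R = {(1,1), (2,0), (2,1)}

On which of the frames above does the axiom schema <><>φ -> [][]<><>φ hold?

B, C

The schema corresponds to a generalized confluence (Geach) condition: forall x forall y forall z ((x R^2 y & x R^2 z) -> exists w (y = w & z R^2 w)).
A: fails — w0R²w0, w0R²w1 but no w with w0=w and w1R²w.
B: holds.
C: holds.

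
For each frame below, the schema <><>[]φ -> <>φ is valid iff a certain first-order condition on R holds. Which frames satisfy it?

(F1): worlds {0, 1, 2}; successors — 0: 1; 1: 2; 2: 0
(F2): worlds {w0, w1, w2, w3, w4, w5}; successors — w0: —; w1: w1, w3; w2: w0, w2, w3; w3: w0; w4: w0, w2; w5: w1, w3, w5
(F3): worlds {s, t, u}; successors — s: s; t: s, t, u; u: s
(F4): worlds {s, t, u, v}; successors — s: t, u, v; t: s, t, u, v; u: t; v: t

(F3), (F4)

Frame correspondent (Sahlqvist): forall x forall y (x R^2 y -> exists w (yRw & xRw)) — i.e. a generalized confluence (Geach) condition.
(F1): fails — 0R²2 but no w with 2Rw and 0Rw.
(F2): fails — w1R²w0 but no w with w0Rw and w1Rw.
(F3): holds.
(F4): holds.
Valid on: (F3), (F4).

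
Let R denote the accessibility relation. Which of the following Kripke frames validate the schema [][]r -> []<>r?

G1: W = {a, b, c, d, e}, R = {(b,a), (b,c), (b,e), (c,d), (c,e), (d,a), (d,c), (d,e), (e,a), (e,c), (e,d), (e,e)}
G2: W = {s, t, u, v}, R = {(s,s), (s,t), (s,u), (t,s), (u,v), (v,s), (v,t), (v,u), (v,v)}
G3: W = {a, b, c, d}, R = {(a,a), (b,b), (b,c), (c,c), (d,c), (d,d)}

The schema corresponds to a generalized confluence (Geach) condition: forall x forall z (xRz -> exists w (x R^2 w & zRw)).
G1: fails — bRa but no w with bR²w and aRw.
G2: satisfies the condition.
G3: satisfies the condition.

G2, G3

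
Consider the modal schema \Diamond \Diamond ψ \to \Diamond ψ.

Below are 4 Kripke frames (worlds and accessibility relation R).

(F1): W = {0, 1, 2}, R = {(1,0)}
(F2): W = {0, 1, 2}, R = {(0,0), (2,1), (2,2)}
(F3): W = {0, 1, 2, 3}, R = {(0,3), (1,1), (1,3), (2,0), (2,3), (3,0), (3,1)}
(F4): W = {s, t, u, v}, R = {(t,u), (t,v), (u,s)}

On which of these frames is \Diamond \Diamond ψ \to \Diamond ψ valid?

(F1), (F2)

Frame correspondent (Sahlqvist): \forall x \forall y \forall z (Rxy \wedge Ryz \to Rxz) — i.e. transitivity.
(F1): condition met.
(F2): condition met.
(F3): fails — R31 and R13 but not R33.
(F4): fails — Rtu and Rus but not Rts.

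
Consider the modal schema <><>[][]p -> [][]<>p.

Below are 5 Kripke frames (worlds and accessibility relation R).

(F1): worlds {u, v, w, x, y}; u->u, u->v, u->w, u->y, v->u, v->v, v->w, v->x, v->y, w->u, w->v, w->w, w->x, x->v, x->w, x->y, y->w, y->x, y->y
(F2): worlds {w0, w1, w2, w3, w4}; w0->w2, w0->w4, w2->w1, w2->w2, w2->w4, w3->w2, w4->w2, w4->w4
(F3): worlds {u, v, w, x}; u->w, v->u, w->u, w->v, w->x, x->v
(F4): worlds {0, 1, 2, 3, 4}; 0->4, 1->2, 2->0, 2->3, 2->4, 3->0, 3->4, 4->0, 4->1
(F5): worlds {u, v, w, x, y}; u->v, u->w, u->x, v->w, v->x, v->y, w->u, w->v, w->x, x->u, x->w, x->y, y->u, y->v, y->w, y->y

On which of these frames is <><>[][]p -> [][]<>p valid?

Frame correspondent (Sahlqvist): forall x forall y forall z ((x R^2 y & x R^2 z) -> exists w (y R^2 w & zRw)) — i.e. a generalized confluence (Geach) condition.
(F1): condition met.
(F2): fails — w0R²w1, w0R²w1 but no w with w1R²w and w1Rw.
(F3): fails — uR²u, uR²u but no t with uR²t and uRt.
(F4): fails — 0R²0, 0R²0 but no w with 0R²w and 0Rw.
(F5): condition met.

(F1), (F5)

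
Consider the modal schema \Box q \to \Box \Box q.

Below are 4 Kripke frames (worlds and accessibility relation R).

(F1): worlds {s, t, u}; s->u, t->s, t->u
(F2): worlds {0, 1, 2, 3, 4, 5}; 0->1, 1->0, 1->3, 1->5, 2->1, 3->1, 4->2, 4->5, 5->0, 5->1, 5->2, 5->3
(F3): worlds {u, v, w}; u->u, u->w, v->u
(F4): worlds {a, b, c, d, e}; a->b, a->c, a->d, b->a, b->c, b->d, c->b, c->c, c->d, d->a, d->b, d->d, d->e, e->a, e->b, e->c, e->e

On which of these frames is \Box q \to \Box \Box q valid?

The schema corresponds to transitivity: \forall x \forall y \forall z (Rxy \wedge Ryz \to Rxz).
(F1): condition met.
(F2): fails — R10 and R01 but not R11.
(F3): fails — Rvu and Ruw but not Rvw.
(F4): fails — Rbc and Rcb but not Rbb.
Valid on: (F1).

(F1)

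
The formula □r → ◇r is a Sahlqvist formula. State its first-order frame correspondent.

Suppose □r→◇r is valid. At any x set V(r)=W. Then □r at x, so ◇r at x, so x has a successor.

seriality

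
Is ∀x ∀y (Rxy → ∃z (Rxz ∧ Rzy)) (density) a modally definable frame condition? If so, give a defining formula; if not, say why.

Yes — defined by □□r → □r

This is a Sahlqvist condition; the C4 axiom □□r → □r defines it.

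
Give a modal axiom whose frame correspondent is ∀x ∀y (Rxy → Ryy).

□(□r → r)

The condition is shift-reflexivity. The T□ schema □(□r → r) defines it.
Suppose □(□r→r) is valid. Take Rxy and set V(r)={w : Ryw}. Then at y, □r holds; since □(□r→r) at x, □r→r at y, so r at y, i.e. Ryy.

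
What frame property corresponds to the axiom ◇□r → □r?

Equivalently (dual form): ◇r → □◇r.
Suppose ◇r→□◇r is valid. Take Rxy, Rxz and set V(r)={y}. Then ◇r at x, so □◇r at x, so ◇r at z, so some w with Rzw has r; w=y, i.e. Rzy. By symmetry of the argument, Ryz.
The converse is a direct semantic check.
Frame condition: ∀x ∀y ∀z (Rxy ∧ Rxz → Ryz).

the Euclidean property: ∀x ∀y ∀z (Rxy ∧ Rxz → Ryz)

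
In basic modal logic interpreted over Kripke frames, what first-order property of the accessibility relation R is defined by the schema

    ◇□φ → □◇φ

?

This is the .2 axiom.
It corresponds to convergence: ∀x ∀y ∀z (Rxy ∧ Rxz → ∃w (Ryw ∧ Rzw)).

convergence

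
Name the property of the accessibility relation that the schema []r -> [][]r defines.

Transitivity

This is the 4 axiom.
Its frame correspondent is transitivity — forall x forall y forall z (Rxy & Ryz -> Rxz).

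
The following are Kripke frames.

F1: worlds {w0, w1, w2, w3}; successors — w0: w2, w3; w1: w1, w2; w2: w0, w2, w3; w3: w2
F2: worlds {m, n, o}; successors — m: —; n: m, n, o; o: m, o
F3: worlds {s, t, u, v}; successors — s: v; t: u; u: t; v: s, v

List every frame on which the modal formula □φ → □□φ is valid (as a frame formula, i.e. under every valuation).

F2

The schema corresponds to transitivity: ∀x ∀y ∀z (Rxy ∧ Ryz → Rxz).
F1: fails — Rw1w2 and Rw2w0 but not Rw1w0.
F2: ✓.
F3: fails — Rut and Rtu but not Ruu.
Valid on: F2.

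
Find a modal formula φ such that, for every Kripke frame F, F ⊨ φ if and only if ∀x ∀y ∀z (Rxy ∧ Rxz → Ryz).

The condition is the Euclidean property. The 5 schema ◇s → □◇s defines it.

◇s → □◇s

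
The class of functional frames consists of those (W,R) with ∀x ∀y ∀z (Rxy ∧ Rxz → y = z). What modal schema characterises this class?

◇r → □r

A defining formula is ◇r → □r (the CD axiom).
Suppose ◇r→□r is valid. Take Rxy, Rxz and set V(r)={y}. Then ◇r at x, so □r at x, so r at z, i.e. z=y.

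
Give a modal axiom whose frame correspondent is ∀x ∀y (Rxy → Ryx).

ψ → □◇ψ

A defining formula is ψ → □◇ψ (the B axiom).
Suppose ψ→□◇ψ is valid. Take Rxy and set V(ψ)={x}. Then ψ at x, so □◇ψ at x, so ◇ψ at y, so some z with Ryz has ψ; z=x, i.e. Ryx.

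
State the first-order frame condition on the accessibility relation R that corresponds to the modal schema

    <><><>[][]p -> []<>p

This is a Sahlqvist (Geach-type) schema ◇^3□^2p → □^1◇^1p.
First-order correspondent: forall x forall y forall z ((x R^3 y & xRz) -> exists w (y R^2 w & zRw)).

forall x forall y forall z ((x R^3 y & xRz) -> exists w (y R^2 w & zRw))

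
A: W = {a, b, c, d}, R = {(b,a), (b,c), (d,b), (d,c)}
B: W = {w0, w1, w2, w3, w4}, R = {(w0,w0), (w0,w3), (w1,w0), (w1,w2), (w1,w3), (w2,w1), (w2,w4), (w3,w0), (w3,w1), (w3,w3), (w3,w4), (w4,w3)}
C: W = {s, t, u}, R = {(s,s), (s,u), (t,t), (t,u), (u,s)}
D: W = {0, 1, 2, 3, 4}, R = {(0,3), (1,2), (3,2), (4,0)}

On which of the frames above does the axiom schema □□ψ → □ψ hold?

C

The schema corresponds to density: ∀x ∀y (Rxy → ∃z (Rxz ∧ Rzy)).
A: fails — Rdb but no z with Rdz and Rzb.
B: fails — Rw1w2 but no z with Rw1z and Rzw2.
C: ✓.
D: fails — R12 but no z with R1z and Rz2.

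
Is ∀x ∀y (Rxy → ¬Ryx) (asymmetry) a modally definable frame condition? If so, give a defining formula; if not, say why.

Any modally definable frame class is closed under surjective bounded morphisms.
The 4-cycle (worlds 0,1,2,3 with 0→1→2→3→0) is asymmetric. Mapping every world to a single reflexive point • is a surjective bounded morphism, and the reflexive point is not asymmetric (R•• but asymmetry requires ¬R••).
So the class is not modally definable.

No — not modally definable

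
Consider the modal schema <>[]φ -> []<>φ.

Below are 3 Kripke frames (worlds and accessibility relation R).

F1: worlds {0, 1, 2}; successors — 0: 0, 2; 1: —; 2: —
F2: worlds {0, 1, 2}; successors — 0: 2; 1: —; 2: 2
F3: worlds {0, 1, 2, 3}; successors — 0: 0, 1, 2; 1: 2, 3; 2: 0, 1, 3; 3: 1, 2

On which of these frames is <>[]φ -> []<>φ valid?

The schema corresponds to convergence: forall x forall y forall z (Rxy & Rxz -> exists w (Ryw & Rzw)).
F1: fails — R00 and R02 but 0 and 2 have no common successor.
F2: holds.
F3: holds.

F2, F3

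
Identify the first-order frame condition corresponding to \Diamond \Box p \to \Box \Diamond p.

convergence: \forall x \forall y \forall z (Rxy \wedge Rxz \to \exists w (Ryw \wedge Rzw))

Suppose ◇□p→□◇p is valid. Take Rxy, Rxz and set V(p)={w : Ryw}. Then □p at y so ◇□p at x, so □◇p at x, so ◇p at z, giving w with Rzw and Ryw.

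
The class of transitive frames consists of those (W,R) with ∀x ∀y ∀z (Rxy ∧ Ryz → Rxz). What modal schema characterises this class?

□s → □□s

This is transitivity; the standard corresponding axiom is 4: □s → □□s.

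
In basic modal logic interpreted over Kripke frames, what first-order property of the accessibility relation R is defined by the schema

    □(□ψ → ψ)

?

Suppose □(□ψ→ψ) is valid. Take Rxy and set V(ψ)={w : Ryw}. Then at y, □ψ holds; since □(□ψ→ψ) at x, □ψ→ψ at y, so ψ at y, i.e. Ryy.
The converse is a direct semantic check.
Frame condition: ∀x ∀y (Rxy → Ryy).

shift-reflexivity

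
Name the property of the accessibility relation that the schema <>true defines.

Seriality

◇⊤ holds at w iff w has a successor, so frame-validity of ◇⊤ is exactly seriality. Equivalently via □A → ◇A:
Suppose □A→◇A is valid. At any x set V(A)=W. Then □A at x, so ◇A at x, so x has a successor.
Conversely, on a frame with seriality the schema holds at every world under every valuation.
Frame condition: forall x exists y Rxy.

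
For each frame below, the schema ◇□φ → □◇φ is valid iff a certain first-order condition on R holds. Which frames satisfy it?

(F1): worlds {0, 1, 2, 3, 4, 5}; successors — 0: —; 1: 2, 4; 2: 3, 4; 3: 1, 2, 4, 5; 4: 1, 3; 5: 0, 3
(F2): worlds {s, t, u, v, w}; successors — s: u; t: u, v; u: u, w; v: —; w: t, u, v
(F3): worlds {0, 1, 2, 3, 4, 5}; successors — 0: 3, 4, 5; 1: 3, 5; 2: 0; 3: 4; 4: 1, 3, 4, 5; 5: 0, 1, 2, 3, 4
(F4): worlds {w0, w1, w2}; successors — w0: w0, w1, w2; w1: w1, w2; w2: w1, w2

The schema corresponds to convergence: ∀x ∀y ∀z (Rxy ∧ Rxz → ∃w (Ryw ∧ Rzw)).
(F1): fails — R34 and R31 but 4 and 1 have no common successor.
(F2): fails — Rtv and Rtv but v and v have no common successor.
(F3): fails — R43 and R41 but 3 and 1 have no common successor.
(F4): holds.
Valid on: (F4).

(F4)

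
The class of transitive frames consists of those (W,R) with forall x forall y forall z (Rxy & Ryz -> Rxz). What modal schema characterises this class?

□r → □□r

This is transitivity; the standard corresponding axiom is 4: □r → □□r.
Suppose □r→□□r is valid. Take Rxy, Ryz and set V(r)={w : Rxw}. Then □r at x, so □□r at x, so □r at y, so r at z, i.e. Rxz.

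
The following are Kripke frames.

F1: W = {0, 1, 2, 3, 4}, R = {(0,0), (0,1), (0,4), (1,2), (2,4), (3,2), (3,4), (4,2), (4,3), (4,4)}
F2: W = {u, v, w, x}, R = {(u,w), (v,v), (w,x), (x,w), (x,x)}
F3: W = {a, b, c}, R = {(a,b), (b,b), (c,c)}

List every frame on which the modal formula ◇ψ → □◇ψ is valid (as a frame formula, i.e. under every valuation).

The schema corresponds to the Euclidean property: ∀x ∀y ∀z (Rxy ∧ Rxz → Ryz).
F1: fails — R01 and R00 but not R10.
F2: fails — Ruw and Ruw but not Rww.
F3: satisfies the condition.
Valid on: F3.

F3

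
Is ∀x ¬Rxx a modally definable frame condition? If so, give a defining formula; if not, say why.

Modal frame validity is preserved under surjective bounded morphisms.
The 5-cycle (worlds 0,1,2,3,4 with 0→1→2→3→4→0) is irreflexive, and the map sending every world to a single reflexive point • is a surjective bounded morphism (forth: every edge maps to (•,•); back: every world has a successor). So any modal formula valid on the 5-cycle is also valid on the reflexive point, which is not irreflexive.
Hence irreflexivity is not modally definable.

No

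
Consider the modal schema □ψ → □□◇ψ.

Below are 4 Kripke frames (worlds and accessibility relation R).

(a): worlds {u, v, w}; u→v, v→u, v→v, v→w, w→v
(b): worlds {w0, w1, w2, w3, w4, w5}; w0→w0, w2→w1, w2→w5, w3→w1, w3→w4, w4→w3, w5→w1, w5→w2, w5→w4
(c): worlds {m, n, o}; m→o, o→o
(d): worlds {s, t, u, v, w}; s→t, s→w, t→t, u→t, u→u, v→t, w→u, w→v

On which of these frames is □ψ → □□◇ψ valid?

(a), (c)

This is the axiom for a generalized confluence (Geach) condition; its first-order frame correspondent is ∀x ∀z (xR²z → ∃w (xRw ∧ zRw)).
(a): condition met.
(b): fails — w2R²w1 but no w with w2Rw and w1Rw.
(c): condition met.
(d): fails — wR²t but no w* with wRw* and tRw*.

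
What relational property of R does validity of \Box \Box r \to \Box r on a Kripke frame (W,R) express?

This schema is the C4 axiom.
It corresponds to density: \forall x \forall y (Rxy \to \exists z (Rxz \wedge Rzy)).

density: \forall x \forall y (Rxy \to \exists z (Rxz \wedge Rzy))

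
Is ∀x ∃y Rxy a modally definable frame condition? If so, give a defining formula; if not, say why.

Yes: it is seriality, defined by the D schema □p → ◇p.
Suppose □p→◇p is valid. At any x set V(p)=W. Then □p at x, so ◇p at x, so x has a successor.

Yes — defined by □p → ◇p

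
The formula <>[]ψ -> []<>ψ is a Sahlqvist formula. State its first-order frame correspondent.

Suppose ◇□ψ→□◇ψ is valid. Take Rxy, Rxz and set V(ψ)={w : Ryw}. Then □ψ at y so ◇□ψ at x, so □◇ψ at x, so ◇ψ at z, giving w with Rzw and Ryw.
Conversely, on a frame with convergence the schema holds at every world under every valuation.
So the correspondent is convergence.

convergence: forall x forall y forall z (Rxy & Rxz -> exists w (Ryw & Rzw))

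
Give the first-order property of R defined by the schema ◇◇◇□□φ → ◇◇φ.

∀x ∀y (xR³y → ∃w (yR²w ∧ xR²w))

This is a Sahlqvist (Geach-type) schema ◇^3□^2φ → □^0◇^2φ.
Minimal-valuation argument: fix x; take any y with xR^3y and any z with xR^0z. Set V(φ) to the set of worlds R-reachable from y in exactly 2 steps. Then □^2φ holds at y, so the antecedent holds at x; validity forces ◇^2φ at z, giving a w with zR^2w and yR^2w.
First-order correspondent: ∀x ∀y (xR³y → ∃w (yR²w ∧ xR²w)).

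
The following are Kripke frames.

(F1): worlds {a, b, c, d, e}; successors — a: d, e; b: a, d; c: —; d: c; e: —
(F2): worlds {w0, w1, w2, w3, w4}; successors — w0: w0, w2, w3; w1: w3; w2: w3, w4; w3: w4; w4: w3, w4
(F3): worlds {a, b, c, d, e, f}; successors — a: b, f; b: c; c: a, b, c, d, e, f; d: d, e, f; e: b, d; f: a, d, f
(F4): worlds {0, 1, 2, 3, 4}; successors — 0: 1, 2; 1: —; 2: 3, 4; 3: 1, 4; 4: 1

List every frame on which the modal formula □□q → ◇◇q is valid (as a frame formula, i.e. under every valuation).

This is the axiom for a generalized confluence (Geach) condition; its first-order frame correspondent is ∀x ∃w (xR²w ∧ xR²w).
(F1): fails — at c but no w with cR²w and cR²w.
(F2): holds.
(F3): holds.
(F4): fails — at 1 but no w with 1R²w and 1R²w.
Valid on: (F2), (F3).

(F2), (F3)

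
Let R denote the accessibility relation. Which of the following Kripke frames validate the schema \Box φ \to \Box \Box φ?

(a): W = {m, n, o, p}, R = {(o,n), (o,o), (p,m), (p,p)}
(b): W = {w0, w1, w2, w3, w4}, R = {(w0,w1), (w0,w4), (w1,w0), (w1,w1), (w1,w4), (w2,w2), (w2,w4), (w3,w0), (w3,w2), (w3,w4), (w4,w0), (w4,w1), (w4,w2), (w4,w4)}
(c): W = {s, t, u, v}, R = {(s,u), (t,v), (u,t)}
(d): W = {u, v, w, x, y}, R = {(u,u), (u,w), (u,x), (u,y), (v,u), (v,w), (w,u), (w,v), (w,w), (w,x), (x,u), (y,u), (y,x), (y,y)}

(a)

Frame correspondent (Sahlqvist): \forall x \forall y \forall z (Rxy \wedge Ryz \to Rxz) — i.e. transitivity.
(a): holds.
(b): fails — Rw0w4 and Rw4w0 but not Rw0w0.
(c): fails — Rsu and Rut but not Rst.
(d): fails — Ruw and Rwv but not Ruv.
Valid on: (a).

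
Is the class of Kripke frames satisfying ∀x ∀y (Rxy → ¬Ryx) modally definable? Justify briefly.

No

Any modally definable frame class is closed under surjective bounded morphisms.
The 5-cycle (worlds 0,1,2,3,4 with 0→1→2→3→4→0) is asymmetric. Mapping every world to a single reflexive point • is a surjective bounded morphism, and the reflexive point is not asymmetric (R•• but asymmetry requires ¬R••).
So no modal formula (or set of formulas) defines exactly the asymmetric frames.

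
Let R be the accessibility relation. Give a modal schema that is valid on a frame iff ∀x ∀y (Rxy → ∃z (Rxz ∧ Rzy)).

□□s → □s

The condition is density. The C4 schema □□s → □s defines it.
Suppose □□s→□s is valid. Take Rxy and set V(s)={w : xR²w}. Then □□s at x, so □s at x, so s at y, i.e. ∃z(Rxz∧Rzy).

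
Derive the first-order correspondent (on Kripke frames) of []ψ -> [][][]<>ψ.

forall x forall z (x R^3 z -> exists w (xRw & zRw))

This is a Sahlqvist (Geach-type) schema ◇^0□^1ψ → □^3◇^1ψ.
Minimal-valuation argument: fix x; take any y with xR^0y and any z with xR^3z. Set V(ψ) to the set of worlds R-reachable from y in exactly 1 step. Then □^1ψ holds at y, so the antecedent holds at x; validity forces ◇^1ψ at z, giving a w with zR^1w and yR^1w.
First-order correspondent: forall x forall z (x R^3 z -> exists w (xRw & zRw)).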